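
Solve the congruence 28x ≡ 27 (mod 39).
x ≡ 33 (mod 39)

gcd(28, 39) = 1, which divides 27, so solutions exist.
Find 28^(-1) mod 39 by the extended Euclidean algorithm:
39 = 1 × 28 + 11  ⟹  11 = (1)·39 + (-1)·28
28 = 2 × 11 + 6  ⟹  6 = (-2)·39 + (3)·28
11 = 1 × 6 + 5  ⟹  5 = (3)·39 + (-4)·28
6 = 1 × 5 + 1  ⟹  1 = (-5)·39 + (7)·28
So (7)·28 ≡ 1 (mod 39), i.e. 28^(-1) ≡ 7 (mod 39).
x ≡ 7 × 27 = 189 ≡ 33 (mod 39).
Check: 28 × 33 = 924 ≡ 27 (mod 39).
Unique solution: x ≡ 33 (mod 39)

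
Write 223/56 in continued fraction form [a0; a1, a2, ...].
[3; 1, 55]

Euclidean algorithm steps:
223 = 3 × 56 + 55
56 = 1 × 55 + 1
55 = 55 × 1 + 0
Continued fraction: [3; 1, 55]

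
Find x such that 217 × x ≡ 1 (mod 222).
133

gcd(217, 222) = 1, so the inverse exists.
Extended Euclidean algorithm on (222, 217):
222 = 1 × 217 + 5  ⟹  5 = (1)·222 + (-1)·217
217 = 43 × 5 + 2  ⟹  2 = (-43)·222 + (44)·217
5 = 2 × 2 + 1  ⟹  1 = (87)·222 + (-89)·217
So (-89)·217 ≡ 1 (mod 222), i.e. 217^(-1) ≡ -89 ≡ 133 (mod 222).
Check: 217 × 133 = 28861 ≡ 1 (mod 222)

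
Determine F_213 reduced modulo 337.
106

Matrix identity: Q^n = [[F_(n+1), F_n], [F_n, F_(n-1)]] with Q = [[1,1],[1,0]].
n = 213 = 11010101₂. Square-and-multiply, entries mod 337:
Q^1 = [[1,1],[1,0]]
Q^3 = (Q^1)²·Q = [[3,2],[2,1]]
Q^6 = (Q^3)² = [[13,8],[8,5]]
Q^13 = (Q^6)²·Q = [[40,233],[233,144]]
Q^26 = (Q^13)² = [[284,73],[73,211]]
Q^53 = (Q^26)²·Q = [[126,50],[50,76]]
Q^106 = (Q^53)² = [[178,327],[327,188]]
Q^213 = (Q^106)²·Q = [[153,106],[106,47]]
F_213 mod 337 = Q^213[0][1] = 106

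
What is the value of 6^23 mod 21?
6

Repeated squaring. Binary of 23 = 10111.
6^1 ≡ 6 (mod 21); 6^2 ≡ 15 (mod 21); 6^4 ≡ 15 (mod 21); 6^8 ≡ 15 (mod 21); 6^16 ≡ 15 (mod 21)
6^23 = 6^1 × 6^2 × 6^4 × 6^16 ≡ 6 (mod 21)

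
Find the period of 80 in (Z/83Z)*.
82

83 is prime, so ord(80) divides φ(83) = 82.
Divisors of 82: 1, 2, 41, 82.
Repeated squaring: 80^1 ≡ 80, 80^2 ≡ 9, 80^4 ≡ 81, 80^8 ≡ 4, 80^16 ≡ 16, 80^32 ≡ 7, 80^64 ≡ 49 (mod 83).
Test 80^d mod 83 for each divisor d in increasing order:
80^1 ≡ 80
80^2 ≡ 9
80^41 = 80^32·80^8·80^1 ≡ 82
80^82 = 80^64·80^16·80^2 ≡ 1  ← first divisor giving 1
The order is 82.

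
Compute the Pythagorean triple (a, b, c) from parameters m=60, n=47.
(1391, 5640, 5809)

Euclid's formula: a = m² - n², b = 2mn, c = m² + n²
m = 60, n = 47
a = 60² - 47² = 3600 - 2209 = 1391
b = 2 × 60 × 47 = 5640
c = 60² + 47² = 3600 + 2209 = 5809
Verification: 1391² + 5640² = 1934881 + 31809600 = 33744481 = 5809² ✓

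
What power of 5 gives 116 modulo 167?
64

Baby-step giant-step with step n = ⌈√167⌉ = 13.
Baby steps 5^j mod 167 (j:value) for j=0..12: 0:1, 1:5, 2:25, 3:125, 4:124, 5:119, 6:94, 7:136, 8:12, 9:60, 10:133, 11:164, 12:152.
Giant-step multiplier: 5^(-13) ≡ 5^(166-13) = 5^153 ≡ 118 (mod 167).
Giant steps γ_i = 116·118^i mod 167: γ_0=116, γ_1=161, γ_2=127, γ_3=123, γ_4=152 (in table at j=12).
x = i·n + j = 4·13 + 12 = 64.
Check: 5^64 ≡ 116 (mod 167).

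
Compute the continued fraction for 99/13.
[7; 1, 1, 1, 1, 2]

Euclidean algorithm steps:
99 = 7 × 13 + 8
13 = 1 × 8 + 5
8 = 1 × 5 + 3
5 = 1 × 3 + 2
3 = 1 × 2 + 1
2 = 2 × 1 + 0
Continued fraction: [7; 1, 1, 1, 1, 2]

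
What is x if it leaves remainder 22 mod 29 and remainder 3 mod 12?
51

Using Chinese Remainder Theorem:
M = 29 × 12 = 348
M1 = 12, M2 = 29
y1 = 12^(-1) mod 29 = 17
y2 = 29^(-1) mod 12 = 5
x = (22×12×17 + 3×29×5) mod 348 = 51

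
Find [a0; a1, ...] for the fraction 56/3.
[18; 1, 2]

Euclidean algorithm steps:
56 = 18 × 3 + 2
3 = 1 × 2 + 1
2 = 2 × 1 + 0
Continued fraction: [18; 1, 2]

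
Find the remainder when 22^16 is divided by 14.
8

Repeated squaring. Binary of 16 = 10000.
22^1 ≡ 8 (mod 14); 22^2 ≡ 8 (mod 14); 22^4 ≡ 8 (mod 14); 22^8 ≡ 8 (mod 14); 22^16 ≡ 8 (mod 14)
22^16 = 22^16 ≡ 8 (mod 14)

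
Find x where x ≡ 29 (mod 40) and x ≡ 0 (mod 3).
69

Using Chinese Remainder Theorem:
M = 40 × 3 = 120
M1 = 3, M2 = 40
y1 = 3^(-1) mod 40 = 27
y2 = 40^(-1) mod 3 = 1
x = (29×3×27 + 0×40×1) mod 120 = 69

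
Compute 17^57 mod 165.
107

Repeated squaring. Binary of 57 = 111001.
17^1 ≡ 17 (mod 165); 17^2 ≡ 124 (mod 165); 17^4 ≡ 31 (mod 165); 17^8 ≡ 136 (mod 165); 17^16 ≡ 16 (mod 165); 17^32 ≡ 91 (mod 165)
17^57 = 17^1 × 17^8 × 17^16 × 17^32 ≡ 107 (mod 165)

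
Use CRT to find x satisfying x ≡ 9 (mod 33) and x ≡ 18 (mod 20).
438

Using Chinese Remainder Theorem:
M = 33 × 20 = 660
M1 = 20, M2 = 33
y1 = 20^(-1) mod 33 = 5
y2 = 33^(-1) mod 20 = 17
x = (9×20×5 + 18×33×17) mod 660 = 438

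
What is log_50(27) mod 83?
74

Baby-step giant-step with step n = ⌈√83⌉ = 10.
Baby steps 50^j mod 83 (j:value) for j=0..9: 0:1, 1:50, 2:10, 3:2, 4:17, 5:20, 6:4, 7:34, 8:40, 9:8.
Giant-step multiplier: 50^(-10) ≡ 50^(82-10) = 50^72 ≡ 11 (mod 83).
Giant steps γ_i = 27·11^i mod 83: γ_0=27, γ_1=48, γ_2=30, γ_3=81, γ_4=61, γ_5=7, γ_6=77, γ_7=17 (in table at j=4).
x = i·n + j = 7·10 + 4 = 74.
Check: 50^74 ≡ 27 (mod 83).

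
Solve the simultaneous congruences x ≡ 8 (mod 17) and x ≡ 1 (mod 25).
76

Using Chinese Remainder Theorem:
M = 17 × 25 = 425
M1 = 25, M2 = 17
y1 = 25^(-1) mod 17 = 15
y2 = 17^(-1) mod 25 = 3
x = (8×25×15 + 1×17×3) mod 425 = 76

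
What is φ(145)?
112

145 = 5 × 29
φ(n) = n × ∏(1 - 1/p) for each prime p dividing n
φ(145) = 145 × (1 - 1/5) × (1 - 1/29) = 112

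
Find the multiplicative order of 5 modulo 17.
16

17 is prime, so ord(5) divides φ(17) = 16.
Divisors of 16: 1, 2, 4, 8, 16.
Repeated squaring: 5^1 ≡ 5, 5^2 ≡ 8, 5^4 ≡ 13, 5^8 ≡ 16, 5^16 ≡ 1 (mod 17).
Test 5^d mod 17 for each divisor d in increasing order:
5^1 ≡ 5
5^2 ≡ 8
5^4 ≡ 13
5^8 ≡ 16
5^16 ≡ 1  ← first divisor giving 1
The order is 16.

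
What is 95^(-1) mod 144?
47

gcd(95, 144) = 1, so the inverse exists.
Extended Euclidean algorithm on (144, 95):
144 = 1 × 95 + 49  ⟹  49 = (1)·144 + (-1)·95
95 = 1 × 49 + 46  ⟹  46 = (-1)·144 + (2)·95
49 = 1 × 46 + 3  ⟹  3 = (2)·144 + (-3)·95
46 = 15 × 3 + 1  ⟹  1 = (-31)·144 + (47)·95
So (47)·95 ≡ 1 (mod 144), i.e. 95^(-1) ≡ 47 (mod 144).
Check: 95 × 47 = 4465 ≡ 1 (mod 144)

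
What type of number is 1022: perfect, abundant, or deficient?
deficient

Proper divisors of 1022: sum = 1 + 2 + 7 + 14 + 73 + 146 + 511 = 754
Since 754 < 1022, 1022 is deficient.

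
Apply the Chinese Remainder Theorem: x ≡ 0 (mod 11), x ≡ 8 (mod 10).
88

Using Chinese Remainder Theorem:
M = 11 × 10 = 110
M1 = 10, M2 = 11
y1 = 10^(-1) mod 11 = 10
y2 = 11^(-1) mod 10 = 1
x = (0×10×10 + 8×11×1) mod 110 = 88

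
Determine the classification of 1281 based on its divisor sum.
deficient

Proper divisors of 1281: sum = 1 + 3 + 7 + 21 + 61 + 183 + 427 = 703
Since 703 < 1281, 1281 is deficient.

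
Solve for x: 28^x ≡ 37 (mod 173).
46

Baby-step giant-step with step n = ⌈√173⌉ = 14.
Baby steps 28^j mod 173 (j:value) for j=0..13: 0:1, 1:28, 2:92, 3:154, 4:160, 5:155, 6:15, 7:74, 8:169, 9:61, 10:151, 11:76, 12:52, 13:72.
Giant-step multiplier: 28^(-14) ≡ 28^(172-14) = 28^158 ≡ 49 (mod 173).
Giant steps γ_i = 37·49^i mod 173: γ_0=37, γ_1=83, γ_2=88, γ_3=160 (in table at j=4).
x = i·n + j = 3·14 + 4 = 46.
Check: 28^46 ≡ 37 (mod 173).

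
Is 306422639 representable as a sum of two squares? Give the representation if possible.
Not possible

Factorization: 306422639 = 89 × 151^3
By Fermat: n is sum of two squares iff every prime p ≡ 3 (mod 4) appears to even power.
Prime(s) ≡ 3 (mod 4) with odd exponent: [(151, 3)]
Therefore 306422639 cannot be expressed as a² + b².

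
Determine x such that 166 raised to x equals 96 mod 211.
6

Baby-step giant-step with step n = ⌈√211⌉ = 15.
Baby steps 166^j mod 211 (j:value) for j=0..14: 0:1, 1:166, 2:126, 3:27, 4:51, 5:26, 6:96, 7:111, 8:69, 9:60, 10:43, 11:175, 12:143, 13:106, 14:83.
h = 96 is already in the table at j=6, so x = 6.
Check: 166^6 ≡ 96 (mod 211).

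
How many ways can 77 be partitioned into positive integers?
10619863

p(n) counts ways to write n as a sum of positive integers (order ignored).
Euler's pentagonal recurrence: p(k) = p(k-1) + p(k-2) - p(k-5) - p(k-7) + p(k-12) + p(k-15) - ... (offsets j(3j∓1)/2, signs ++--, p(0)=1, p(<0)=0).
DP table for k = 0..76: p(0)=1, p(1)=1, p(2)=2, p(3)=3, p(4)=5, p(5)=7, p(6)=11, p(7)=15, p(8)=22, p(9)=30, p(10)=42, p(11)=56, p(12)=77, p(13)=101, p(14)=135, p(15)=176, p(16)=231, p(17)=297, p(18)=385, p(19)=490, p(20)=627, p(21)=792, p(22)=1002, p(23)=1255, p(24)=1575, p(25)=1958, p(26)=2436, p(27)=3010, p(28)=3718, p(29)=4565, p(30)=5604, p(31)=6842, p(32)=8349, p(33)=10143, p(34)=12310, p(35)=14883, p(36)=17977, p(37)=21637, p(38)=26015, p(39)=31185, p(40)=37338, p(41)=44583, p(42)=53174, p(43)=63261, p(44)=75175, p(45)=89134, p(46)=105558, p(47)=124754, p(48)=147273, p(49)=173525, p(50)=204226, p(51)=239943, p(52)=281589, p(53)=329931, p(54)=386155, p(55)=451276, p(56)=526823, p(57)=614154, p(58)=715220, p(59)=831820, p(60)=966467, p(61)=1121505, p(62)=1300156, p(63)=1505499, p(64)=1741630, p(65)=2012558, p(66)=2323520, p(67)=2679689, p(68)=3087735, p(69)=3554345, p(70)=4087968, p(71)=4697205, p(72)=5392783, p(73)=6185689, p(74)=7089500, p(75)=8118264, p(76)=9289091.
Final step: p(77) = p(76) + p(75) - p(72) - p(70) + p(65) + p(62) - p(55) - p(51) + p(42) + p(37) - p(26) - p(20) + p(7) + p(0)
= 9289091 + 8118264 - 5392783 - 4087968 + 2012558 + 1300156 - 451276 - 239943 + 53174 + 21637 - 2436 - 627 + 15 + 1
= 10619863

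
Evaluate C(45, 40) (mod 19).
2

Using Lucas' theorem:
Write n=45 and k=40 in base 19:
n in base 19: [2, 7]
k in base 19: [2, 2]
C(45,40) mod 19 = ∏ C(n_i, k_i) mod 19
Digit binomials (mod 19): C(2,2) = 1; C(7,2) = 21 ≡ 2
Product: 1 × 2 = 2 ≡ 2 (mod 19)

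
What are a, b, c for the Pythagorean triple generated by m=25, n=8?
(561, 400, 689)

Euclid's formula: a = m² - n², b = 2mn, c = m² + n²
m = 25, n = 8
a = 25² - 8² = 625 - 64 = 561
b = 2 × 25 × 8 = 400
c = 25² + 8² = 625 + 64 = 689
Verification: 561² + 400² = 314721 + 160000 = 474721 = 689² ✓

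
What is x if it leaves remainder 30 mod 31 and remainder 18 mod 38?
588

Using Chinese Remainder Theorem:
M = 31 × 38 = 1178
M1 = 38, M2 = 31
y1 = 38^(-1) mod 31 = 9
y2 = 31^(-1) mod 38 = 27
x = (30×38×9 + 18×31×27) mod 1178 = 588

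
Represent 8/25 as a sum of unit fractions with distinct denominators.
1/4 + 1/15 + 1/300

Greedy algorithm:
8/25: ceiling(25/8) = 4, use 1/4
7/100: ceiling(100/7) = 15, use 1/15
1/300: ceiling(300/1) = 300, use 1/300
Result: 8/25 = 1/4 + 1/15 + 1/300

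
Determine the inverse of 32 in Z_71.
20

gcd(32, 71) = 1, so the inverse exists.
Extended Euclidean algorithm on (71, 32):
71 = 2 × 32 + 7  ⟹  7 = (1)·71 + (-2)·32
32 = 4 × 7 + 4  ⟹  4 = (-4)·71 + (9)·32
7 = 1 × 4 + 3  ⟹  3 = (5)·71 + (-11)·32
4 = 1 × 3 + 1  ⟹  1 = (-9)·71 + (20)·32
So (20)·32 ≡ 1 (mod 71), i.e. 32^(-1) ≡ 20 (mod 71).
Check: 32 × 20 = 640 ≡ 1 (mod 71)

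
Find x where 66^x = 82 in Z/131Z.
3

Baby-step giant-step with step n = ⌈√131⌉ = 12.
Baby steps 66^j mod 131 (j:value) for j=0..11: 0:1, 1:66, 2:33, 3:82, 4:41, 5:86, 6:43, 7:87, 8:109, 9:120, 10:60, 11:30.
h = 82 is already in the table at j=3, so x = 3.
Check: 66^3 ≡ 82 (mod 131).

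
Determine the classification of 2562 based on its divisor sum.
abundant

Proper divisors of 2562: sum = 1 + 2 + 3 + 6 + 7 + 14 + 21 + 42 + 61 + 122 + 183 + 366 + 427 + 854 + 1281 = 3390
Since 3390 > 2562, 2562 is abundant.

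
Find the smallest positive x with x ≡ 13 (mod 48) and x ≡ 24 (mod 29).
1213

Using Chinese Remainder Theorem:
M = 48 × 29 = 1392
M1 = 29, M2 = 48
y1 = 29^(-1) mod 48 = 5
y2 = 48^(-1) mod 29 = 26
x = (13×29×5 + 24×48×26) mod 1392 = 1213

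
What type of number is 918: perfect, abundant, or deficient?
abundant

Proper divisors of 918: sum = 1 + 2 + 3 + 6 + 9 + 17 + 18 + 27 + 34 + 51 + 54 + 102 + 153 + 306 + 459 = 1242
Since 1242 > 918, 918 is abundant.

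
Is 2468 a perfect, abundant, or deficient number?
deficient

Proper divisors of 2468: sum = 1 + 2 + 4 + 617 + 1234 = 1858
Since 1858 < 2468, 2468 is deficient.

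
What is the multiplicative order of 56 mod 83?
82

83 is prime, so ord(56) divides φ(83) = 82.
Divisors of 82: 1, 2, 41, 82.
Repeated squaring: 56^1 ≡ 56, 56^2 ≡ 65, 56^4 ≡ 75, 56^8 ≡ 64, 56^16 ≡ 29, 56^32 ≡ 11, 56^64 ≡ 38 (mod 83).
Test 56^d mod 83 for each divisor d in increasing order:
56^1 ≡ 56
56^2 ≡ 65
56^41 = 56^32·56^8·56^1 ≡ 82
56^82 = 56^64·56^16·56^2 ≡ 1  ← first divisor giving 1
The order is 82.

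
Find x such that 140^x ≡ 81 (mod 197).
32

Baby-step giant-step with step n = ⌈√197⌉ = 15.
Baby steps 140^j mod 197 (j:value) for j=0..14: 0:1, 1:140, 2:97, 3:184, 4:150, 5:118, 6:169, 7:20, 8:42, 9:167, 10:134, 11:45, 12:193, 13:31, 14:6.
Giant-step multiplier: 140^(-15) ≡ 140^(196-15) = 140^181 ≡ 72 (mod 197).
Giant steps γ_i = 81·72^i mod 197: γ_0=81, γ_1=119, γ_2=97 (in table at j=2).
x = i·n + j = 2·15 + 2 = 32.
Check: 140^32 ≡ 81 (mod 197).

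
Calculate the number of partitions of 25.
1958

p(n) counts ways to write n as a sum of positive integers (order ignored).
Euler's pentagonal recurrence: p(k) = p(k-1) + p(k-2) - p(k-5) - p(k-7) + p(k-12) + p(k-15) - ... (offsets j(3j∓1)/2, signs ++--, p(0)=1, p(<0)=0).
DP table for k = 0..24: p(0)=1, p(1)=1, p(2)=2, p(3)=3, p(4)=5, p(5)=7, p(6)=11, p(7)=15, p(8)=22, p(9)=30, p(10)=42, p(11)=56, p(12)=77, p(13)=101, p(14)=135, p(15)=176, p(16)=231, p(17)=297, p(18)=385, p(19)=490, p(20)=627, p(21)=792, p(22)=1002, p(23)=1255, p(24)=1575.
Final step: p(25) = p(24) + p(23) - p(20) - p(18) + p(13) + p(10) - p(3)
= 1575 + 1255 - 627 - 385 + 101 + 42 - 3
= 1958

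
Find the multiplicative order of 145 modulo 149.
37

149 is prime, so ord(145) divides φ(149) = 148.
Divisors of 148: 1, 2, 4, 37, 74, 148.
Repeated squaring: 145^1 ≡ 145, 145^2 ≡ 16, 145^4 ≡ 107, 145^8 ≡ 125, 145^16 ≡ 129, 145^32 ≡ 102, 145^64 ≡ 123, 145^128 ≡ 80 (mod 149).
Test 145^d mod 149 for each divisor d in increasing order:
145^1 ≡ 145
145^2 ≡ 16
145^4 ≡ 107
145^37 = 145^32·145^4·145^1 ≡ 1  ← first divisor giving 1
The order is 37.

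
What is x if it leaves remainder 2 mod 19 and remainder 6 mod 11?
116

Using Chinese Remainder Theorem:
M = 19 × 11 = 209
M1 = 11, M2 = 19
y1 = 11^(-1) mod 19 = 7
y2 = 19^(-1) mod 11 = 7
x = (2×11×7 + 6×19×7) mod 209 = 116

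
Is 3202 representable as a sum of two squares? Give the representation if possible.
39² + 41² (a=39, b=41)

Factorization: 3202 = 2 × 1601
By Fermat: n is sum of two squares iff every prime p ≡ 3 (mod 4) appears to even power.
All primes ≡ 3 (mod 4) appear to even power.
Search a = 0, 1, 2, … for 3202 - a² a perfect square: first hit at a = 39: 3202 - 1521 = 1681 = 41².
3202 = 39² + 41² = 1521 + 1681 ✓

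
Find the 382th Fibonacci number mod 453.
134

Matrix identity: Q^n = [[F_(n+1), F_n], [F_n, F_(n-1)]] with Q = [[1,1],[1,0]].
n = 382 = 101111110₂. Square-and-multiply, entries mod 453:
Q^1 = [[1,1],[1,0]]
Q^2 = (Q^1)² = [[2,1],[1,1]]
Q^5 = (Q^2)²·Q = [[8,5],[5,3]]
Q^11 = (Q^5)²·Q = [[144,89],[89,55]]
Q^23 = (Q^11)²·Q = [[162,118],[118,44]]
Q^47 = (Q^23)²·Q = [[150,304],[304,299]]
Q^95 = (Q^47)²·Q = [[450,307],[307,143]]
Q^191 = (Q^95)²·Q = [[432,34],[34,398]]
Q^382 = (Q^191)² = [[238,134],[134,104]]
F_382 mod 453 = Q^382[0][1] = 134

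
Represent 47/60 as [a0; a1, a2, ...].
[0; 1, 3, 1, 1, 1, 1, 2]

Euclidean algorithm steps:
47 = 0 × 60 + 47
60 = 1 × 47 + 13
47 = 3 × 13 + 8
13 = 1 × 8 + 5
8 = 1 × 5 + 3
5 = 1 × 3 + 2
3 = 1 × 2 + 1
2 = 2 × 1 + 0
Continued fraction: [0; 1, 3, 1, 1, 1, 1, 2]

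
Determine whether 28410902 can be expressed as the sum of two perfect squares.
Not possible

Factorization: 28410902 = 2 × 13 × 103^3
By Fermat: n is sum of two squares iff every prime p ≡ 3 (mod 4) appears to even power.
Prime(s) ≡ 3 (mod 4) with odd exponent: [(103, 3)]
Therefore 28410902 cannot be expressed as a² + b².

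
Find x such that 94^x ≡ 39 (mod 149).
116

Baby-step giant-step with step n = ⌈√149⌉ = 13.
Baby steps 94^j mod 149 (j:value) for j=0..12: 0:1, 1:94, 2:45, 3:58, 4:88, 5:77, 6:86, 7:38, 8:145, 9:71, 10:118, 11:66, 12:95.
Giant-step multiplier: 94^(-13) ≡ 94^(148-13) = 94^135 ≡ 134 (mod 149).
Giant steps γ_i = 39·134^i mod 149: γ_0=39, γ_1=11, γ_2=133, γ_3=91, γ_4=125, γ_5=62, γ_6=113, γ_7=93, γ_8=95 (in table at j=12).
x = i·n + j = 8·13 + 12 = 116.
Check: 94^116 ≡ 39 (mod 149).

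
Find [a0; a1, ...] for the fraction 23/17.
[1; 2, 1, 5]

Euclidean algorithm steps:
23 = 1 × 17 + 6
17 = 2 × 6 + 5
6 = 1 × 5 + 1
5 = 5 × 1 + 0
Continued fraction: [1; 2, 1, 5]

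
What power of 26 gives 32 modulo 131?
55

Baby-step giant-step with step n = ⌈√131⌉ = 12.
Baby steps 26^j mod 131 (j:value) for j=0..11: 0:1, 1:26, 2:21, 3:22, 4:48, 5:69, 6:91, 7:8, 8:77, 9:37, 10:45, 11:122.
Giant-step multiplier: 26^(-12) ≡ 26^(130-12) = 26^118 ≡ 117 (mod 131).
Giant steps γ_i = 32·117^i mod 131: γ_0=32, γ_1=76, γ_2=115, γ_3=93, γ_4=8 (in table at j=7).
x = i·n + j = 4·12 + 7 = 55.
Check: 26^55 ≡ 32 (mod 131).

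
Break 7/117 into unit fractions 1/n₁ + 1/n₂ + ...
1/17 + 1/995 + 1/1979055

Greedy algorithm:
7/117: ceiling(117/7) = 17, use 1/17
2/1989: ceiling(1989/2) = 995, use 1/995
1/1979055: ceiling(1979055/1) = 1979055, use 1/1979055
Result: 7/117 = 1/17 + 1/995 + 1/1979055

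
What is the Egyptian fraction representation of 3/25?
1/9 + 1/113 + 1/25425

Greedy algorithm:
3/25: ceiling(25/3) = 9, use 1/9
2/225: ceiling(225/2) = 113, use 1/113
1/25425: ceiling(25425/1) = 25425, use 1/25425
Result: 3/25 = 1/9 + 1/113 + 1/25425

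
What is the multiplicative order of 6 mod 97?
12

97 is prime, so ord(6) divides φ(97) = 96.
Divisors of 96: 1, 2, 3, 4, 6, 8, 12, 16, 24, 32, 48, 96.
Repeated squaring: 6^1 ≡ 6, 6^2 ≡ 36, 6^4 ≡ 35, 6^8 ≡ 61, 6^16 ≡ 35, 6^32 ≡ 61, 6^64 ≡ 35 (mod 97).
Test 6^d mod 97 for each divisor d in increasing order:
6^1 ≡ 6
6^2 ≡ 36
6^3 = 6^2·6^1 ≡ 22
6^4 ≡ 35
6^6 = 6^4·6^2 ≡ 96
6^8 ≡ 61
6^12 = 6^8·6^4 ≡ 1  ← first divisor giving 1
The order is 12.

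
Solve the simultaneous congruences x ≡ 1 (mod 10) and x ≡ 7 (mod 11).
51

Using Chinese Remainder Theorem:
M = 10 × 11 = 110
M1 = 11, M2 = 10
y1 = 11^(-1) mod 10 = 1
y2 = 10^(-1) mod 11 = 10
x = (1×11×1 + 7×10×10) mod 110 = 51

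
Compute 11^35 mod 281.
221

Repeated squaring. Binary of 35 = 100011.
11^1 ≡ 11 (mod 281); 11^2 ≡ 121 (mod 281); 11^4 ≡ 29 (mod 281); 11^8 ≡ 279 (mod 281); 11^16 ≡ 4 (mod 281); 11^32 ≡ 16 (mod 281)
11^35 = 11^1 × 11^2 × 11^32 ≡ 221 (mod 281)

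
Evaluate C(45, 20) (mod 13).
0

Using Lucas' theorem:
Write n=45 and k=20 in base 13:
n in base 13: [3, 6]
k in base 13: [1, 7]
C(45,20) mod 13 = ∏ C(n_i, k_i) mod 13
Digit binomials (mod 13): C(3,1) = 3; C(6,7) = 0 (k_i > n_i)
Product: 3 × 0 = 0 ≡ 0 (mod 13)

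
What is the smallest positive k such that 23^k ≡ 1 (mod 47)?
46

47 is prime, so ord(23) divides φ(47) = 46.
Divisors of 46: 1, 2, 23, 46.
Repeated squaring: 23^1 ≡ 23, 23^2 ≡ 12, 23^4 ≡ 3, 23^8 ≡ 9, 23^16 ≡ 34, 23^32 ≡ 28 (mod 47).
Test 23^d mod 47 for each divisor d in increasing order:
23^1 ≡ 23
23^2 ≡ 12
23^23 = 23^16·23^4·23^2·23^1 ≡ 46
23^46 = 23^32·23^8·23^4·23^2 ≡ 1  ← first divisor giving 1
The order is 46.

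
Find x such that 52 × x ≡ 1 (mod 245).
33

gcd(52, 245) = 1, so the inverse exists.
Extended Euclidean algorithm on (245, 52):
245 = 4 × 52 + 37  ⟹  37 = (1)·245 + (-4)·52
52 = 1 × 37 + 15  ⟹  15 = (-1)·245 + (5)·52
37 = 2 × 15 + 7  ⟹  7 = (3)·245 + (-14)·52
15 = 2 × 7 + 1  ⟹  1 = (-7)·245 + (33)·52
So (33)·52 ≡ 1 (mod 245), i.e. 52^(-1) ≡ 33 (mod 245).
Check: 52 × 33 = 1716 ≡ 1 (mod 245)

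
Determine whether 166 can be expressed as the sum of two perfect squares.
Not possible

Factorization: 166 = 2 × 83
By Fermat: n is sum of two squares iff every prime p ≡ 3 (mod 4) appears to even power.
Prime(s) ≡ 3 (mod 4) with odd exponent: [(83, 1)]
Therefore 166 cannot be expressed as a² + b².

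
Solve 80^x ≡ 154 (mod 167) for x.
162

Baby-step giant-step with step n = ⌈√167⌉ = 13.
Baby steps 80^j mod 167 (j:value) for j=0..12: 0:1, 1:80, 2:54, 3:145, 4:77, 5:148, 6:150, 7:143, 8:84, 9:40, 10:27, 11:156, 12:122.
Giant-step multiplier: 80^(-13) ≡ 80^(166-13) = 80^153 ≡ 79 (mod 167).
Giant steps γ_i = 154·79^i mod 167: γ_0=154, γ_1=142, γ_2=29, γ_3=120, γ_4=128, γ_5=92, γ_6=87, γ_7=26, γ_8=50, γ_9=109, γ_10=94, γ_11=78, γ_12=150 (in table at j=6).
x = i·n + j = 12·13 + 6 = 162.
Check: 80^162 ≡ 154 (mod 167).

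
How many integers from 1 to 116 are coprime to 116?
56

116 = 2^2 × 29
φ(n) = n × ∏(1 - 1/p) for each prime p dividing n
φ(116) = 116 × (1 - 1/2) × (1 - 1/29) = 56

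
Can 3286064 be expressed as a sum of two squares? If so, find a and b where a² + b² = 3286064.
Not possible

Factorization: 3286064 = 2^4 × 59^3
By Fermat: n is sum of two squares iff every prime p ≡ 3 (mod 4) appears to even power.
Prime(s) ≡ 3 (mod 4) with odd exponent: [(59, 3)]
Therefore 3286064 cannot be expressed as a² + b².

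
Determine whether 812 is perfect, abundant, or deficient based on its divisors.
abundant

Proper divisors of 812: sum = 1 + 2 + 4 + 7 + 14 + 28 + 29 + 58 + 116 + 203 + 406 = 868
Since 868 > 812, 812 is abundant.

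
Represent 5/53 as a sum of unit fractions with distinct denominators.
1/11 + 1/292 + 1/170236

Greedy algorithm:
5/53: ceiling(53/5) = 11, use 1/11
2/583: ceiling(583/2) = 292, use 1/292
1/170236: ceiling(170236/1) = 170236, use 1/170236
Result: 5/53 = 1/11 + 1/292 + 1/170236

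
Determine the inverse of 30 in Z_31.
30

gcd(30, 31) = 1, so the inverse exists.
Extended Euclidean algorithm on (31, 30):
31 = 1 × 30 + 1  ⟹  1 = (1)·31 + (-1)·30
So (-1)·30 ≡ 1 (mod 31), i.e. 30^(-1) ≡ -1 ≡ 30 (mod 31).
Check: 30 × 30 = 900 ≡ 1 (mod 31)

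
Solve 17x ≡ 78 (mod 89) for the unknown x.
x ≡ 36 (mod 89)

gcd(17, 89) = 1, which divides 78, so solutions exist.
Find 17^(-1) mod 89 by the extended Euclidean algorithm:
89 = 5 × 17 + 4  ⟹  4 = (1)·89 + (-5)·17
17 = 4 × 4 + 1  ⟹  1 = (-4)·89 + (21)·17
So (21)·17 ≡ 1 (mod 89), i.e. 17^(-1) ≡ 21 (mod 89).
x ≡ 21 × 78 = 1638 ≡ 36 (mod 89).
Check: 17 × 36 = 612 ≡ 78 (mod 89).
Unique solution: x ≡ 36 (mod 89)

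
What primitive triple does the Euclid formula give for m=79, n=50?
(3741, 7900, 8741)

Euclid's formula: a = m² - n², b = 2mn, c = m² + n²
m = 79, n = 50
a = 79² - 50² = 6241 - 2500 = 3741
b = 2 × 79 × 50 = 7900
c = 79² + 50² = 6241 + 2500 = 8741
Verification: 3741² + 7900² = 13995081 + 62410000 = 76405081 = 8741² ✓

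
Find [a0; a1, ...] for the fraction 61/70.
[0; 1, 6, 1, 3, 2]

Euclidean algorithm steps:
61 = 0 × 70 + 61
70 = 1 × 61 + 9
61 = 6 × 9 + 7
9 = 1 × 7 + 2
7 = 3 × 2 + 1
2 = 2 × 1 + 0
Continued fraction: [0; 1, 6, 1, 3, 2]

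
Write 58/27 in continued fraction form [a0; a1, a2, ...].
[2; 6, 1, 3]

Euclidean algorithm steps:
58 = 2 × 27 + 4
27 = 6 × 4 + 3
4 = 1 × 3 + 1
3 = 3 × 1 + 0
Continued fraction: [2; 6, 1, 3]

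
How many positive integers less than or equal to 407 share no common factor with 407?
360

407 = 11 × 37
φ(n) = n × ∏(1 - 1/p) for each prime p dividing n
φ(407) = 407 × (1 - 1/11) × (1 - 1/37) = 360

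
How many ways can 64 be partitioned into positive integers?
1741630

p(n) counts ways to write n as a sum of positive integers (order ignored).
Euler's pentagonal recurrence: p(k) = p(k-1) + p(k-2) - p(k-5) - p(k-7) + p(k-12) + p(k-15) - ... (offsets j(3j∓1)/2, signs ++--, p(0)=1, p(<0)=0).
DP table for k = 0..63: p(0)=1, p(1)=1, p(2)=2, p(3)=3, p(4)=5, p(5)=7, p(6)=11, p(7)=15, p(8)=22, p(9)=30, p(10)=42, p(11)=56, p(12)=77, p(13)=101, p(14)=135, p(15)=176, p(16)=231, p(17)=297, p(18)=385, p(19)=490, p(20)=627, p(21)=792, p(22)=1002, p(23)=1255, p(24)=1575, p(25)=1958, p(26)=2436, p(27)=3010, p(28)=3718, p(29)=4565, p(30)=5604, p(31)=6842, p(32)=8349, p(33)=10143, p(34)=12310, p(35)=14883, p(36)=17977, p(37)=21637, p(38)=26015, p(39)=31185, p(40)=37338, p(41)=44583, p(42)=53174, p(43)=63261, p(44)=75175, p(45)=89134, p(46)=105558, p(47)=124754, p(48)=147273, p(49)=173525, p(50)=204226, p(51)=239943, p(52)=281589, p(53)=329931, p(54)=386155, p(55)=451276, p(56)=526823, p(57)=614154, p(58)=715220, p(59)=831820, p(60)=966467, p(61)=1121505, p(62)=1300156, p(63)=1505499.
Final step: p(64) = p(63) + p(62) - p(59) - p(57) + p(52) + p(49) - p(42) - p(38) + p(29) + p(24) - p(13) - p(7)
= 1505499 + 1300156 - 831820 - 614154 + 281589 + 173525 - 53174 - 26015 + 4565 + 1575 - 101 - 15
= 1741630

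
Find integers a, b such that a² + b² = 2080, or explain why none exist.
12² + 44² (a=12, b=44)

Factorization: 2080 = 2^5 × 5 × 13
By Fermat: n is sum of two squares iff every prime p ≡ 3 (mod 4) appears to even power.
All primes ≡ 3 (mod 4) appear to even power.
Search a = 0, 1, 2, … for 2080 - a² a perfect square: first hit at a = 12: 2080 - 144 = 1936 = 44².
2080 = 12² + 44² = 144 + 1936 ✓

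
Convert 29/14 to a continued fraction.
[2; 14]

Euclidean algorithm steps:
29 = 2 × 14 + 1
14 = 14 × 1 + 0
Continued fraction: [2; 14]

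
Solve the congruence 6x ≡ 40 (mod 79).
x ≡ 33 (mod 79)

gcd(6, 79) = 1, which divides 40, so solutions exist.
Find 6^(-1) mod 79 by the extended Euclidean algorithm:
79 = 13 × 6 + 1  ⟹  1 = (1)·79 + (-13)·6
So (-13)·6 ≡ 1 (mod 79), i.e. 6^(-1) ≡ -13 ≡ 66 (mod 79).
x ≡ 66 × 40 = 2640 ≡ 33 (mod 79).
Check: 6 × 33 = 198 ≡ 40 (mod 79).
Unique solution: x ≡ 33 (mod 79)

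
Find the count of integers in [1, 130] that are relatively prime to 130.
48

130 = 2 × 5 × 13
φ(n) = n × ∏(1 - 1/p) for each prime p dividing n
φ(130) = 130 × (1 - 1/2) × (1 - 1/5) × (1 - 1/13) = 48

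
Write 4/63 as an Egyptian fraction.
1/16 + 1/1008

Greedy algorithm:
4/63: ceiling(63/4) = 16, use 1/16
1/1008: ceiling(1008/1) = 1008, use 1/1008
Result: 4/63 = 1/16 + 1/1008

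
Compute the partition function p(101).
214481126

p(n) counts ways to write n as a sum of positive integers (order ignored).
Euler's pentagonal recurrence: p(k) = p(k-1) + p(k-2) - p(k-5) - p(k-7) + p(k-12) + p(k-15) - ... (offsets j(3j∓1)/2, signs ++--, p(0)=1, p(<0)=0).
DP table for k = 0..100: p(0)=1, p(1)=1, p(2)=2, p(3)=3, p(4)=5, p(5)=7, p(6)=11, p(7)=15, p(8)=22, p(9)=30, p(10)=42, p(11)=56, p(12)=77, p(13)=101, p(14)=135, p(15)=176, p(16)=231, p(17)=297, p(18)=385, p(19)=490, p(20)=627, p(21)=792, p(22)=1002, p(23)=1255, p(24)=1575, p(25)=1958, p(26)=2436, p(27)=3010, p(28)=3718, p(29)=4565, p(30)=5604, p(31)=6842, p(32)=8349, p(33)=10143, p(34)=12310, p(35)=14883, p(36)=17977, p(37)=21637, p(38)=26015, p(39)=31185, p(40)=37338, p(41)=44583, p(42)=53174, p(43)=63261, p(44)=75175, p(45)=89134, p(46)=105558, p(47)=124754, p(48)=147273, p(49)=173525, p(50)=204226, p(51)=239943, p(52)=281589, p(53)=329931, p(54)=386155, p(55)=451276, p(56)=526823, p(57)=614154, p(58)=715220, p(59)=831820, p(60)=966467, p(61)=1121505, p(62)=1300156, p(63)=1505499, p(64)=1741630, p(65)=2012558, p(66)=2323520, p(67)=2679689, p(68)=3087735, p(69)=3554345, p(70)=4087968, p(71)=4697205, p(72)=5392783, p(73)=6185689, p(74)=7089500, p(75)=8118264, p(76)=9289091, p(77)=10619863, p(78)=12132164, p(79)=13848650, p(80)=15796476, p(81)=18004327, p(82)=20506255, p(83)=23338469, p(84)=26543660, p(85)=30167357, p(86)=34262962, p(87)=38887673, p(88)=44108109, p(89)=49995925, p(90)=56634173, p(91)=64112359, p(92)=72533807, p(93)=82010177, p(94)=92669720, p(95)=104651419, p(96)=118114304, p(97)=133230930, p(98)=150198136, p(99)=169229875, p(100)=190569292.
Final step: p(101) = p(100) + p(99) - p(96) - p(94) + p(89) + p(86) - p(79) - p(75) + p(66) + p(61) - p(50) - p(44) + p(31) + p(24) - p(9) - p(1)
= 190569292 + 169229875 - 118114304 - 92669720 + 49995925 + 34262962 - 13848650 - 8118264 + 2323520 + 1121505 - 204226 - 75175 + 6842 + 1575 - 30 - 1
= 214481126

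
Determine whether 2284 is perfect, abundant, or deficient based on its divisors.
deficient

Proper divisors of 2284: sum = 1 + 2 + 4 + 571 + 1142 = 1720
Since 1720 < 2284, 2284 is deficient.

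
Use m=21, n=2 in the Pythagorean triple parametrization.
(437, 84, 445)

Euclid's formula: a = m² - n², b = 2mn, c = m² + n²
m = 21, n = 2
a = 21² - 2² = 441 - 4 = 437
b = 2 × 21 × 2 = 84
c = 21² + 2² = 441 + 4 = 445
Verification: 437² + 84² = 190969 + 7056 = 198025 = 445² ✓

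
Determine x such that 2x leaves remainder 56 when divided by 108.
x ≡ 28 (mod 54)

gcd(2, 108) = 2, which divides 56, so solutions exist.
Divide through by 2: x ≡ 28 (mod 54).
The coefficient of x is now 1, so x ≡ 28 (mod 54).
Check: 2 × 28 = 56 ≡ 56 (mod 108).
x ≡ 28 (mod 54), giving 2 solutions mod 108.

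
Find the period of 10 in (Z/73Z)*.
8

73 is prime, so ord(10) divides φ(73) = 72.
Divisors of 72: 1, 2, 3, 4, 6, 8, 9, 12, 18, 24, 36, 72.
Repeated squaring: 10^1 ≡ 10, 10^2 ≡ 27, 10^4 ≡ 72, 10^8 ≡ 1, 10^16 ≡ 1, 10^32 ≡ 1, 10^64 ≡ 1 (mod 73).
Test 10^d mod 73 for each divisor d in increasing order:
10^1 ≡ 10
10^2 ≡ 27
10^3 = 10^2·10^1 ≡ 51
10^4 ≡ 72
10^6 = 10^4·10^2 ≡ 46
10^8 ≡ 1  ← first divisor giving 1
The order is 8.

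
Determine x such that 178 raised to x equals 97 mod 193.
38

Baby-step giant-step with step n = ⌈√193⌉ = 14.
Baby steps 178^j mod 193 (j:value) for j=0..13: 0:1, 1:178, 2:32, 3:99, 4:59, 5:80, 6:151, 7:51, 8:7, 9:88, 10:31, 11:114, 12:27, 13:174.
Giant-step multiplier: 178^(-14) ≡ 178^(192-14) = 178^178 ≡ 107 (mod 193).
Giant steps γ_i = 97·107^i mod 193: γ_0=97, γ_1=150, γ_2=31 (in table at j=10).
x = i·n + j = 2·14 + 10 = 38.
Check: 178^38 ≡ 97 (mod 193).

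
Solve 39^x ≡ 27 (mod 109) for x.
24

Baby-step giant-step with step n = ⌈√109⌉ = 11.
Baby steps 39^j mod 109 (j:value) for j=0..10: 0:1, 1:39, 2:104, 3:23, 4:25, 5:103, 6:93, 7:30, 8:80, 9:68, 10:36.
Giant-step multiplier: 39^(-11) ≡ 39^(108-11) = 39^97 ≡ 67 (mod 109).
Giant steps γ_i = 27·67^i mod 109: γ_0=27, γ_1=65, γ_2=104 (in table at j=2).
x = i·n + j = 2·11 + 2 = 24.
Check: 39^24 ≡ 27 (mod 109).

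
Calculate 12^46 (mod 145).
144

Repeated squaring. Binary of 46 = 101110.
12^1 ≡ 12 (mod 145); 12^2 ≡ 144 (mod 145); 12^4 ≡ 1 (mod 145); 12^8 ≡ 1 (mod 145); 12^16 ≡ 1 (mod 145); 12^32 ≡ 1 (mod 145)
12^46 = 12^2 × 12^4 × 12^8 × 12^32 ≡ 144 (mod 145)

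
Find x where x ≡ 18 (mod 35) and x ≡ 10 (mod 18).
298

Using Chinese Remainder Theorem:
M = 35 × 18 = 630
M1 = 18, M2 = 35
y1 = 18^(-1) mod 35 = 2
y2 = 35^(-1) mod 18 = 17
x = (18×18×2 + 10×35×17) mod 630 = 298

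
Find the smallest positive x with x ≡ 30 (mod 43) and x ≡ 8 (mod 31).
1062

Using Chinese Remainder Theorem:
M = 43 × 31 = 1333
M1 = 31, M2 = 43
y1 = 31^(-1) mod 43 = 25
y2 = 43^(-1) mod 31 = 13
x = (30×31×25 + 8×43×13) mod 1333 = 1062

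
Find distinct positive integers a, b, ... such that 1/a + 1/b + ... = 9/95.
1/11 + 1/262 + 1/91264 + 1/12493585280

Greedy algorithm:
9/95: ceiling(95/9) = 11, use 1/11
4/1045: ceiling(1045/4) = 262, use 1/262
3/273790: ceiling(273790/3) = 91264, use 1/91264
1/12493585280: ceiling(12493585280/1) = 12493585280, use 1/12493585280
Result: 9/95 = 1/11 + 1/262 + 1/91264 + 1/12493585280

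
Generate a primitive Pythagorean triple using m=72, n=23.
(4655, 3312, 5713)

Euclid's formula: a = m² - n², b = 2mn, c = m² + n²
m = 72, n = 23
a = 72² - 23² = 5184 - 529 = 4655
b = 2 × 72 × 23 = 3312
c = 72² + 23² = 5184 + 529 = 5713
Verification: 4655² + 3312² = 21669025 + 10969344 = 32638369 = 5713² ✓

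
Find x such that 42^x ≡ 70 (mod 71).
35

Baby-step giant-step with step n = ⌈√71⌉ = 9.
Baby steps 42^j mod 71 (j:value) for j=0..8: 0:1, 1:42, 2:60, 3:35, 4:50, 5:41, 6:18, 7:46, 8:15.
Giant-step multiplier: 42^(-9) ≡ 42^(70-9) = 42^61 ≡ 63 (mod 71).
Giant steps γ_i = 70·63^i mod 71: γ_0=70, γ_1=8, γ_2=7, γ_3=15 (in table at j=8).
x = i·n + j = 3·9 + 8 = 35.
Check: 42^35 ≡ 70 (mod 71).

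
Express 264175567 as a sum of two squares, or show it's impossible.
Not possible

Factorization: 264175567 = 61 × 163^3
By Fermat: n is sum of two squares iff every prime p ≡ 3 (mod 4) appears to even power.
Prime(s) ≡ 3 (mod 4) with odd exponent: [(163, 3)]
Therefore 264175567 cannot be expressed as a² + b².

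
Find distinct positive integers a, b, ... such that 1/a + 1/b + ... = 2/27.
1/14 + 1/378

Greedy algorithm:
2/27: ceiling(27/2) = 14, use 1/14
1/378: ceiling(378/1) = 378, use 1/378
Result: 2/27 = 1/14 + 1/378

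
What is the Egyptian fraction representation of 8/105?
1/14 + 1/210

Greedy algorithm:
8/105: ceiling(105/8) = 14, use 1/14
1/210: ceiling(210/1) = 210, use 1/210
Result: 8/105 = 1/14 + 1/210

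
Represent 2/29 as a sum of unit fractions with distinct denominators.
1/15 + 1/435

Greedy algorithm:
2/29: ceiling(29/2) = 15, use 1/15
1/435: ceiling(435/1) = 435, use 1/435
Result: 2/29 = 1/15 + 1/435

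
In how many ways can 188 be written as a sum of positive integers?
1398341745571

p(n) counts ways to write n as a sum of positive integers (order ignored).
Euler's pentagonal recurrence: p(k) = p(k-1) + p(k-2) - p(k-5) - p(k-7) + p(k-12) + p(k-15) - ... (offsets j(3j∓1)/2, signs ++--, p(0)=1, p(<0)=0).
DP table for k = 0..187: p(0)=1, p(1)=1, p(2)=2, p(3)=3, p(4)=5, p(5)=7, p(6)=11, p(7)=15, p(8)=22, p(9)=30, p(10)=42, p(11)=56, p(12)=77, p(13)=101, p(14)=135, p(15)=176, p(16)=231, p(17)=297, p(18)=385, p(19)=490, p(20)=627, p(21)=792, p(22)=1002, p(23)=1255, p(24)=1575, p(25)=1958, p(26)=2436, p(27)=3010, p(28)=3718, p(29)=4565, p(30)=5604, p(31)=6842, p(32)=8349, p(33)=10143, p(34)=12310, p(35)=14883, p(36)=17977, p(37)=21637, p(38)=26015, p(39)=31185, p(40)=37338, p(41)=44583, p(42)=53174, p(43)=63261, p(44)=75175, p(45)=89134, p(46)=105558, p(47)=124754, p(48)=147273, p(49)=173525, p(50)=204226, p(51)=239943, p(52)=281589, p(53)=329931, p(54)=386155, p(55)=451276, p(56)=526823, p(57)=614154, p(58)=715220, p(59)=831820, p(60)=966467, p(61)=1121505, p(62)=1300156, p(63)=1505499, p(64)=1741630, p(65)=2012558, p(66)=2323520, p(67)=2679689, p(68)=3087735, p(69)=3554345, p(70)=4087968, p(71)=4697205, p(72)=5392783, p(73)=6185689, p(74)=7089500, p(75)=8118264, p(76)=9289091, p(77)=10619863, p(78)=12132164, p(79)=13848650, p(80)=15796476, p(81)=18004327, p(82)=20506255, p(83)=23338469, p(84)=26543660, p(85)=30167357, p(86)=34262962, p(87)=38887673, p(88)=44108109, p(89)=49995925, p(90)=56634173, p(91)=64112359, p(92)=72533807, p(93)=82010177, p(94)=92669720, p(95)=104651419, p(96)=118114304, p(97)=133230930, p(98)=150198136, p(99)=169229875, p(100)=190569292, p(101)=214481126, p(102)=241265379, p(103)=271248950, p(104)=304801365, p(105)=342325709, p(106)=384276336, p(107)=431149389, p(108)=483502844, p(109)=541946240, p(110)=607163746, p(111)=679903203, p(112)=761002156, p(113)=851376628, p(114)=952050665, p(115)=1064144451, p(116)=1188908248, p(117)=1327710076, p(118)=1482074143, p(119)=1653668665, p(120)=1844349560, p(121)=2056148051, p(122)=2291320912, p(123)=2552338241, p(124)=2841940500, p(125)=3163127352, p(126)=3519222692, p(127)=3913864295, p(128)=4351078600, p(129)=4835271870, p(130)=5371315400, p(131)=5964539504, p(132)=6620830889, p(133)=7346629512, p(134)=8149040695, p(135)=9035836076, p(136)=10015581680, p(137)=11097645016, p(138)=12292341831, p(139)=13610949895, p(140)=15065878135, p(141)=16670689208, p(142)=18440293320, p(143)=20390982757, p(144)=22540654445, p(145)=24908858009, p(146)=27517052599, p(147)=30388671978, p(148)=33549419497, p(149)=37027355200, p(150)=40853235313, p(151)=45060624582, p(152)=49686288421, p(153)=54770336324, p(154)=60356673280, p(155)=66493182097, p(156)=73232243759, p(157)=80630964769, p(158)=88751778802, p(159)=97662728555, p(160)=107438159466, p(161)=118159068427, p(162)=129913904637, p(163)=142798995930, p(164)=156919475295, p(165)=172389800255, p(166)=189334822579, p(167)=207890420102, p(168)=228204732751, p(169)=250438925115, p(170)=274768617130, p(171)=301384802048, p(172)=330495499613, p(173)=362326859895, p(174)=397125074750, p(175)=435157697830, p(176)=476715857290, p(177)=522115831195, p(178)=571701605655, p(179)=625846753120, p(180)=684957390936, p(181)=749474411781, p(182)=819876908323, p(183)=896684817527, p(184)=980462880430, p(185)=1071823774337, p(186)=1171432692373, p(187)=1280011042268.
Final step: p(188) = p(187) + p(186) - p(183) - p(181) + p(176) + p(173) - p(166) - p(162) + p(153) + p(148) - p(137) - p(131) + p(118) + p(111) - p(96) - p(88) + p(71) + p(62) - p(43) - p(33) + p(12) + p(1)
= 1280011042268 + 1171432692373 - 896684817527 - 749474411781 + 476715857290 + 362326859895 - 189334822579 - 129913904637 + 54770336324 + 33549419497 - 11097645016 - 5964539504 + 1482074143 + 679903203 - 118114304 - 44108109 + 4697205 + 1300156 - 63261 - 10143 + 77 + 1
= 1398341745571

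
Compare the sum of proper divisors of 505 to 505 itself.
deficient

Proper divisors of 505: sum = 1 + 5 + 101 = 107
Since 107 < 505, 505 is deficient.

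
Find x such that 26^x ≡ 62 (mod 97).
16

Baby-step giant-step with step n = ⌈√97⌉ = 10.
Baby steps 26^j mod 97 (j:value) for j=0..9: 0:1, 1:26, 2:94, 3:19, 4:9, 5:40, 6:70, 7:74, 8:81, 9:69.
Giant-step multiplier: 26^(-10) ≡ 26^(96-10) = 26^86 ≡ 95 (mod 97).
Giant steps γ_i = 62·95^i mod 97: γ_0=62, γ_1=70 (in table at j=6).
x = i·n + j = 1·10 + 6 = 16.
Check: 26^16 ≡ 62 (mod 97).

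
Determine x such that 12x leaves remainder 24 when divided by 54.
x ≡ 2 (mod 9)

gcd(12, 54) = 6, which divides 24, so solutions exist.
Divide through by 6: 2x ≡ 4 (mod 9).
Find 2^(-1) mod 9 by the extended Euclidean algorithm:
9 = 4 × 2 + 1  ⟹  1 = (1)·9 + (-4)·2
So (-4)·2 ≡ 1 (mod 9), i.e. 2^(-1) ≡ -4 ≡ 5 (mod 9).
x ≡ 5 × 4 = 20 ≡ 2 (mod 9).
Check: 12 × 2 = 24 ≡ 24 (mod 54).
x ≡ 2 (mod 9), giving 6 solutions mod 54.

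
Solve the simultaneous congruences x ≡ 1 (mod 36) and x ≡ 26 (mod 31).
181

Using Chinese Remainder Theorem:
M = 36 × 31 = 1116
M1 = 31, M2 = 36
y1 = 31^(-1) mod 36 = 7
y2 = 36^(-1) mod 31 = 25
x = (1×31×7 + 26×36×25) mod 1116 = 181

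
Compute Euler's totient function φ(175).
120

175 = 5^2 × 7
φ(n) = n × ∏(1 - 1/p) for each prime p dividing n
φ(175) = 175 × (1 - 1/5) × (1 - 1/7) = 120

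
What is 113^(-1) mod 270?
227

gcd(113, 270) = 1, so the inverse exists.
Extended Euclidean algorithm on (270, 113):
270 = 2 × 113 + 44  ⟹  44 = (1)·270 + (-2)·113
113 = 2 × 44 + 25  ⟹  25 = (-2)·270 + (5)·113
44 = 1 × 25 + 19  ⟹  19 = (3)·270 + (-7)·113
25 = 1 × 19 + 6  ⟹  6 = (-5)·270 + (12)·113
19 = 3 × 6 + 1  ⟹  1 = (18)·270 + (-43)·113
So (-43)·113 ≡ 1 (mod 270), i.e. 113^(-1) ≡ -43 ≡ 227 (mod 270).
Check: 113 × 227 = 25651 ≡ 1 (mod 270)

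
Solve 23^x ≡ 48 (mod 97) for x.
70

Baby-step giant-step with step n = ⌈√97⌉ = 10.
Baby steps 23^j mod 97 (j:value) for j=0..9: 0:1, 1:23, 2:44, 3:42, 4:93, 5:5, 6:18, 7:26, 8:16, 9:77.
Giant-step multiplier: 23^(-10) ≡ 23^(96-10) = 23^86 ≡ 66 (mod 97).
Giant steps γ_i = 48·66^i mod 97: γ_0=48, γ_1=64, γ_2=53, γ_3=6, γ_4=8, γ_5=43, γ_6=25, γ_7=1 (in table at j=0).
x = i·n + j = 7·10 + 0 = 70.
Check: 23^70 ≡ 48 (mod 97).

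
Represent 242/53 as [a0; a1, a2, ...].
[4; 1, 1, 3, 3, 2]

Euclidean algorithm steps:
242 = 4 × 53 + 30
53 = 1 × 30 + 23
30 = 1 × 23 + 7
23 = 3 × 7 + 2
7 = 3 × 2 + 1
2 = 2 × 1 + 0
Continued fraction: [4; 1, 1, 3, 3, 2]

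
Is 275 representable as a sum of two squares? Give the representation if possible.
Not possible

Factorization: 275 = 5^2 × 11
By Fermat: n is sum of two squares iff every prime p ≡ 3 (mod 4) appears to even power.
Prime(s) ≡ 3 (mod 4) with odd exponent: [(11, 1)]
Therefore 275 cannot be expressed as a² + b².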